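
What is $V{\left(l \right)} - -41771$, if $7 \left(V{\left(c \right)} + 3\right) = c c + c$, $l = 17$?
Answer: $\frac{292682}{7} \approx 41812.0$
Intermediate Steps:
$V{\left(c \right)} = -3 + \frac{c}{7} + \frac{c^{2}}{7}$ ($V{\left(c \right)} = -3 + \frac{c c + c}{7} = -3 + \frac{c^{2} + c}{7} = -3 + \frac{c + c^{2}}{7} = -3 + \left(\frac{c}{7} + \frac{c^{2}}{7}\right) = -3 + \frac{c}{7} + \frac{c^{2}}{7}$)
$V{\left(l \right)} - -41771 = \left(-3 + \frac{1}{7} \cdot 17 + \frac{17^{2}}{7}\right) - -41771 = \left(-3 + \frac{17}{7} + \frac{1}{7} \cdot 289\right) + 41771 = \left(-3 + \frac{17}{7} + \frac{289}{7}\right) + 41771 = \frac{285}{7} + 41771 = \frac{292682}{7}$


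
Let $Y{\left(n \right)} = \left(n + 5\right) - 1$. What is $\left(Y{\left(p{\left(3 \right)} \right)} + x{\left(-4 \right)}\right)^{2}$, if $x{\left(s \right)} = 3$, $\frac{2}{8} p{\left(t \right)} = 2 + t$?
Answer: $729$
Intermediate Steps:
$p{\left(t \right)} = 8 + 4 t$ ($p{\left(t \right)} = 4 \left(2 + t\right) = 8 + 4 t$)
$Y{\left(n \right)} = 4 + n$ ($Y{\left(n \right)} = \left(5 + n\right) - 1 = 4 + n$)
$\left(Y{\left(p{\left(3 \right)} \right)} + x{\left(-4 \right)}\right)^{2} = \left(\left(4 + \left(8 + 4 \cdot 3\right)\right) + 3\right)^{2} = \left(\left(4 + \left(8 + 12\right)\right) + 3\right)^{2} = \left(\left(4 + 20\right) + 3\right)^{2} = \left(24 + 3\right)^{2} = 27^{2} = 729$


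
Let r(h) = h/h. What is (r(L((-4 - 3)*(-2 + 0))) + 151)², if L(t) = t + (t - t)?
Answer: 23104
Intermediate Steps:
L(t) = t (L(t) = t + 0 = t)
r(h) = 1
(r(L((-4 - 3)*(-2 + 0))) + 151)² = (1 + 151)² = 152² = 23104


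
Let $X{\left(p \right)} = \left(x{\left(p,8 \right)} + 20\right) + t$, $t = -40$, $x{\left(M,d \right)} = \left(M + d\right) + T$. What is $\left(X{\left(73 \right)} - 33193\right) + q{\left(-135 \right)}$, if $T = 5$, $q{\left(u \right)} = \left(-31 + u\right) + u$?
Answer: $-33428$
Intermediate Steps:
$q{\left(u \right)} = -31 + 2 u$
$x{\left(M,d \right)} = 5 + M + d$ ($x{\left(M,d \right)} = \left(M + d\right) + 5 = 5 + M + d$)
$X{\left(p \right)} = -7 + p$ ($X{\left(p \right)} = \left(\left(5 + p + 8\right) + 20\right) - 40 = \left(\left(13 + p\right) + 20\right) - 40 = \left(33 + p\right) - 40 = -7 + p$)
$\left(X{\left(73 \right)} - 33193\right) + q{\left(-135 \right)} = \left(\left(-7 + 73\right) - 33193\right) + \left(-31 + 2 \left(-135\right)\right) = \left(66 - 33193\right) - 301 = -33127 - 301 = -33428$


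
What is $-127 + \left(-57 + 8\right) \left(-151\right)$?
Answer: $7272$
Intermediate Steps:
$-127 + \left(-57 + 8\right) \left(-151\right) = -127 - -7399 = -127 + 7399 = 7272$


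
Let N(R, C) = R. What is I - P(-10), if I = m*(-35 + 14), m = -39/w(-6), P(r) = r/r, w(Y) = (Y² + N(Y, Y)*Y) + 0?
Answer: 83/8 ≈ 10.375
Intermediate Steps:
w(Y) = 2*Y² (w(Y) = (Y² + Y*Y) + 0 = (Y² + Y²) + 0 = 2*Y² + 0 = 2*Y²)
P(r) = 1
m = -13/24 (m = -39/(2*(-6)²) = -39/(2*36) = -39/72 = -39*1/72 = -13/24 ≈ -0.54167)
I = 91/8 (I = -13*(-35 + 14)/24 = -13/24*(-21) = 91/8 ≈ 11.375)
I - P(-10) = 91/8 - 1*1 = 91/8 - 1 = 83/8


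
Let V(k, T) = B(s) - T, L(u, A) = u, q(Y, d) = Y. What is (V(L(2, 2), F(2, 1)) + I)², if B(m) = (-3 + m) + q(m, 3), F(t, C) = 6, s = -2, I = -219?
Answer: 53824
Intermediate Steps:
B(m) = -3 + 2*m (B(m) = (-3 + m) + m = -3 + 2*m)
V(k, T) = -7 - T (V(k, T) = (-3 + 2*(-2)) - T = (-3 - 4) - T = -7 - T)
(V(L(2, 2), F(2, 1)) + I)² = ((-7 - 1*6) - 219)² = ((-7 - 6) - 219)² = (-13 - 219)² = (-232)² = 53824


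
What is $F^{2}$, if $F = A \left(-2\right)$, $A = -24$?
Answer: $2304$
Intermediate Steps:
$F = 48$ ($F = \left(-24\right) \left(-2\right) = 48$)
$F^{2} = 48^{2} = 2304$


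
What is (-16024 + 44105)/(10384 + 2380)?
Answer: 28081/12764 ≈ 2.2000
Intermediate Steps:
(-16024 + 44105)/(10384 + 2380) = 28081/12764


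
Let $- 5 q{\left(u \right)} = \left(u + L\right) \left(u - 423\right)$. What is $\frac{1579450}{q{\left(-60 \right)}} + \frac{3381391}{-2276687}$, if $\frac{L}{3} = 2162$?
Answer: $\frac{76372929014}{72104953977} \approx 1.0592$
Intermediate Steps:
$L = 6486$ ($L = 3 \cdot 2162 = 6486$)
$q{\left(u \right)} = - \frac{\left(-423 + u\right) \left(6486 + u\right)}{5}$ ($q{\left(u \right)} = - \frac{\left(u + 6486\right) \left(u - 423\right)}{5} = - \frac{\left(6486 + u\right) \left(-423 + u\right)}{5} = - \frac{\left(-423 + u\right) \left(6486 + u\right)}{5}$)
$\frac{1579450}{q{\left(-60 \right)}} + \frac{3381391}{-2276687} = \frac{1579450}{\frac{2743578}{5} - -72756 - \frac{\left(-60\right)^{2}}{5}} + \frac{3381391}{-2276687} = \frac{1579450}{\frac{2743578}{5} + 72756 - 720} + 3381391 \left(- \frac{1}{2276687}\right) = \frac{1579450}{\frac{2743578}{5} + 72756 - 720} - \frac{3381391}{2276687} = \frac{1579450}{\frac{3103758}{5}} - \frac{3381391}{2276687} = 1579450 \cdot \frac{5}{3103758} - \frac{3381391}{2276687} = \frac{3948625}{1551879} - \frac{3381391}{2276687} = \frac{76372929014}{72104953977}$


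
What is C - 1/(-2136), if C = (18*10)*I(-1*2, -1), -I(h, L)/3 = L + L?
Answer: 2306881/2136 ≈ 1080.0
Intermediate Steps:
I(h, L) = -6*L (I(h, L) = -3*(L + L) = -6*L)
C = 1080 (C = (18*10)*(-6*(-1)) = 180*6 = 1080)
C - 1/(-2136) = 1080 - 1/(-2136) = 1080 - 1*(-1/2136) = 1080 + 1/2136 = 2306881/2136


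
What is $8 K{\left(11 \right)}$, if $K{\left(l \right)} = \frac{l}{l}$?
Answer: $8$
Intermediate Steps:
$K{\left(l \right)} = 1$
$8 K{\left(11 \right)} = 8 \cdot 1 = 8$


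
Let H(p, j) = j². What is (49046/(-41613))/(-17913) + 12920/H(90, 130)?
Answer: 37044513388/48451888485 ≈ 0.76456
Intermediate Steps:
(49046/(-41613))/(-17913) + 12920/H(90, 130) = (49046/(-41613))/(-17913) + 12920/(130²) = (49046*(-1/41613))*(-1/17913) + 12920/16900 = -49046/41613*(-1/17913) + 12920*(1/16900) = 49046/745413669 + 646/845 = 37044513388/48451888485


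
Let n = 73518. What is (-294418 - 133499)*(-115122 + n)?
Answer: 17803058868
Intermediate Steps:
(-294418 - 133499)*(-115122 + n) = (-294418 - 133499)*(-115122 + 73518) = -427917*(-41604) = 17803058868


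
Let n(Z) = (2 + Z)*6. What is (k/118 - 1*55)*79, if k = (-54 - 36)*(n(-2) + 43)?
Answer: -409220/59 ≈ -6935.9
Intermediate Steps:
n(Z) = 12 + 6*Z
k = -3870 (k = (-54 - 36)*((12 + 6*(-2)) + 43) = -90*((12 - 12) + 43) = -90*(0 + 43) = -90*43 = -3870)
(k/118 - 1*55)*79 = (-3870/118 - 1*55)*79 = (-3870*1/118 - 55)*79 = (-1935/59 - 55)*79 = -5180/59*79 = -409220/59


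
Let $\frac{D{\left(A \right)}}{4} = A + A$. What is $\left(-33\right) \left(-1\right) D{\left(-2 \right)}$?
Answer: $-528$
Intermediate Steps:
$D{\left(A \right)} = 8 A$ ($D{\left(A \right)} = 4 \left(A + A\right) = 4 \cdot 2 A = 8 A$)
$\left(-33\right) \left(-1\right) D{\left(-2 \right)} = \left(-33\right) \left(-1\right) 8 \left(-2\right) = 33 \left(-16\right) = -528$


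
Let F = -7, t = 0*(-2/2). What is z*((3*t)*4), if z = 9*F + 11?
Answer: 0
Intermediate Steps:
t = 0 (t = 0*(-2*1/2) = 0*(-1) = 0)
z = -52 (z = 9*(-7) + 11 = -63 + 11 = -52)
z*((3*t)*4) = -52*3*0*4 = -0*4 = -52*0 = 0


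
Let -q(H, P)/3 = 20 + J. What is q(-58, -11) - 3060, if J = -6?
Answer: -3102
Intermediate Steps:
q(H, P) = -42 (q(H, P) = -3*(20 - 6) = -3*14 = -42)
q(-58, -11) - 3060 = -42 - 3060 = -3102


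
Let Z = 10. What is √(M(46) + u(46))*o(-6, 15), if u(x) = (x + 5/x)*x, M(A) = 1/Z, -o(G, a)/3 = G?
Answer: 9*√212110/5 ≈ 829.00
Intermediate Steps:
o(G, a) = -3*G
M(A) = ⅒ (M(A) = 1/10 = ⅒)
u(x) = x*(x + 5/x)
√(M(46) + u(46))*o(-6, 15) = √(⅒ + (5 + 46²))*(-3*(-6)) = √(⅒ + (5 + 2116))*18 = √(⅒ + 2121)*18 = √(21211/10)*18 = (√212110/10)*18 = 9*√212110/5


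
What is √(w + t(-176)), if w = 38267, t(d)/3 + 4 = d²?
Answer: √131183 ≈ 362.19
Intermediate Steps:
t(d) = -12 + 3*d²
√(w + t(-176)) = √(38267 + (-12 + 3*(-176)²)) = √(38267 + (-12 + 3*30976)) = √(38267 + (-12 + 92928)) = √(38267 + 92916) = √131183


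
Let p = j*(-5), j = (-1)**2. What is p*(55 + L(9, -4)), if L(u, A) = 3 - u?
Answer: -245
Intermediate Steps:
j = 1
p = -5 (p = 1*(-5) = -5)
p*(55 + L(9, -4)) = -5*(55 + (3 - 1*9)) = -5*(55 + (3 - 9)) = -5*(55 - 6) = -5*49 = -245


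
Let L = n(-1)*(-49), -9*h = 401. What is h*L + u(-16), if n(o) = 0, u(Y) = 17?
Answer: 17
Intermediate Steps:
h = -401/9 (h = -⅑*401 = -401/9 ≈ -44.556)
L = 0 (L = 0*(-49) = 0)
h*L + u(-16) = -401/9*0 + 17 = 0 + 17 = 17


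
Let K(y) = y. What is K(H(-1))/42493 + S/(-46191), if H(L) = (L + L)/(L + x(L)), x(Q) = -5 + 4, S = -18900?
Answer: 267721297/654264721 ≈ 0.40919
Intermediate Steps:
x(Q) = -1
H(L) = 2*L/(-1 + L) (H(L) = (L + L)/(L - 1) = (2*L)/(-1 + L) = 2*L/(-1 + L))
K(H(-1))/42493 + S/(-46191) = (2*(-1)/(-1 - 1))/42493 - 18900/(-46191) = (2*(-1)/(-2))*(1/42493) - 18900*(-1/46191) = (2*(-1)*(-½))*(1/42493) + 6300/15397 = 1*(1/42493) + 6300/15397 = 1/42493 + 6300/15397 = 267721297/654264721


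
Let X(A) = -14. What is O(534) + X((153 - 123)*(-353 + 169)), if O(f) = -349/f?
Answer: -7825/534 ≈ -14.654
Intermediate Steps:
O(534) + X((153 - 123)*(-353 + 169)) = -349/534 - 14 = -7825/534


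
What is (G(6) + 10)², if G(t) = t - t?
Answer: 100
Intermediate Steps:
G(t) = 0
(G(6) + 10)² = (0 + 10)² = 10² = 100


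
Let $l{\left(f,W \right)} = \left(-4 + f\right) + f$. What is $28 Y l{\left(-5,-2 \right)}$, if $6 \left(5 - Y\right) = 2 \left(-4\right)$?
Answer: $- \frac{7448}{3} \approx -2482.7$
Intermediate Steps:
$Y = \frac{19}{3}$ ($Y = 5 - \frac{2 \left(-4\right)}{6} = 5 - - \frac{4}{3} = 5 + \frac{4}{3} = \frac{19}{3} \approx 6.3333$)
$l{\left(f,W \right)} = -4 + 2 f$
$28 Y l{\left(-5,-2 \right)} = 28 \cdot \frac{19}{3} \left(-4 + 2 \left(-5\right)\right) = \frac{532 \left(-4 - 10\right)}{3} = \frac{532}{3} \left(-14\right) = - \frac{7448}{3}$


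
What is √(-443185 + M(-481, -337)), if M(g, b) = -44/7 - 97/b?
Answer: 2*I*√616576290869/2359 ≈ 665.73*I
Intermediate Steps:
M(g, b) = -44/7 - 97/b (M(g, b) = -44*⅐ - 97/b = -44/7 - 97/b)
√(-443185 + M(-481, -337)) = √(-443185 + (-44/7 - 97/(-337))) = √(-443185 + (-44/7 - 97*(-1/337))) = √(-443185 + (-44/7 + 97/337)) = √(-443185 - 14149/2359) = √(-1045487564/2359) = 2*I*√616576290869/2359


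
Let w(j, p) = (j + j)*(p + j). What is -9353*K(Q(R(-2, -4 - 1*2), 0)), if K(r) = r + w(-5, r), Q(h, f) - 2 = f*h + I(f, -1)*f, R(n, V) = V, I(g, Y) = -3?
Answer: -299296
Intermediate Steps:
w(j, p) = 2*j*(j + p) (w(j, p) = (2*j)*(j + p) = 2*j*(j + p))
Q(h, f) = 2 - 3*f + f*h (Q(h, f) = 2 + (f*h - 3*f) = 2 + (-3*f + f*h) = 2 - 3*f + f*h)
K(r) = 50 - 9*r (K(r) = r + 2*(-5)*(-5 + r) = r + (50 - 10*r) = 50 - 9*r)
-9353*K(Q(R(-2, -4 - 1*2), 0)) = -9353*(50 - 9*(2 - 3*0 + 0*(-4 - 1*2))) = -9353*(50 - 9*(2 + 0 + 0*(-4 - 2))) = -9353*(50 - 9*(2 + 0 + 0*(-6))) = -9353*(50 - 9*(2 + 0 + 0)) = -9353*(50 - 9*2) = -9353*(50 - 18) = -9353*32 = -299296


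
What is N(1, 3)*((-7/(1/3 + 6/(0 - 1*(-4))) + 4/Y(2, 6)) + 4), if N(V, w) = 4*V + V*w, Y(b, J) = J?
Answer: 196/33 ≈ 5.9394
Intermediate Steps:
N(1, 3)*((-7/(1/3 + 6/(0 - 1*(-4))) + 4/Y(2, 6)) + 4) = (1*(4 + 3))*((-7/(1/3 + 6/(0 - 1*(-4))) + 4/6) + 4) = (1*7)*((-7/(1*(⅓) + 6/(0 + 4)) + 4*(⅙)) + 4) = 7*((-7/(⅓ + 6/4) + ⅔) + 4) = 7*((-7/(⅓ + 6*(¼)) + ⅔) + 4) = 7*((-7/(⅓ + 3/2) + ⅔) + 4) = 7*((-7/11/6 + ⅔) + 4) = 7*((-7*6/11 + ⅔) + 4) = 7*((-42/11 + ⅔) + 4) = 7*(-104/33 + 4) = 7*(28/33) = 196/33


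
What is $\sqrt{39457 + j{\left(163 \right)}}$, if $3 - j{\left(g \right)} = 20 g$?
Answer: $10 \sqrt{362} \approx 190.26$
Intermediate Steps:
$j{\left(g \right)} = 3 - 20 g$
$\sqrt{39457 + j{\left(163 \right)}} = \sqrt{39457 + \left(3 - 3260\right)} = \sqrt{39457 - 3257} = \sqrt{36200} = 10 \sqrt{362}$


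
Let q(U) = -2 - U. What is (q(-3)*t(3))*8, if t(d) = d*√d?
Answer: 24*√3 ≈ 41.569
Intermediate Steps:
t(d) = d^(3/2)
(q(-3)*t(3))*8 = ((-2 - 1*(-3))*3^(3/2))*8 = ((-2 + 3)*(3*√3))*8 = (1*(3*√3))*8 = (3*√3)*8 = 24*√3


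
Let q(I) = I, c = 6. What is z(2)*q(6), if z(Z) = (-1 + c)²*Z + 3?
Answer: 318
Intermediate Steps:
z(Z) = 3 + 25*Z (z(Z) = (-1 + 6)²*Z + 3 = 5²*Z + 3 = 25*Z + 3 = 3 + 25*Z)
z(2)*q(6) = (3 + 25*2)*6 = (3 + 50)*6 = 53*6 = 318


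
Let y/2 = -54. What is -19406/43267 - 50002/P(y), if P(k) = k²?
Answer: -1194894059/252333144 ≈ -4.7354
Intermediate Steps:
y = -108 (y = 2*(-54) = -108)
-19406/43267 - 50002/P(y) = -19406/43267 - 50002/((-108)²) = -19406*1/43267 - 50002/11664 = -19406/43267 - 50002*1/11664 = -19406/43267 - 25001/5832 = -1194894059/252333144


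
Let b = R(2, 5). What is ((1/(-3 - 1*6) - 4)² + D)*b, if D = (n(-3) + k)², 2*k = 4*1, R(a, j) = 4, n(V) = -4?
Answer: 6772/81 ≈ 83.605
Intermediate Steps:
k = 2 (k = (4*1)/2 = (½)*4 = 2)
b = 4
D = 4 (D = (-4 + 2)² = (-2)² = 4)
((1/(-3 - 1*6) - 4)² + D)*b = ((1/(-3 - 1*6) - 4)² + 4)*4 = ((1/(-3 - 6) - 4)² + 4)*4 = ((1/(-9) - 4)² + 4)*4 = ((-⅑ - 4)² + 4)*4 = ((-37/9)² + 4)*4 = (1369/81 + 4)*4 = (1693/81)*4 = 6772/81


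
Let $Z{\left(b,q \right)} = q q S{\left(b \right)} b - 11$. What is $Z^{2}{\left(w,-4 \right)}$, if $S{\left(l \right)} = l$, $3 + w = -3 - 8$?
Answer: $9765625$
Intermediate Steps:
$w = -14$ ($w = -3 - 11 = -14$)
$Z{\left(b,q \right)} = -11 + b^{2} q^{2}$ ($Z{\left(b,q \right)} = q q b b - 11 = q^{2} b b - 11 = b q^{2} b - 11 = b^{2} q^{2} - 11 = -11 + b^{2} q^{2}$)
$Z^{2}{\left(w,-4 \right)} = \left(-11 + \left(-14\right)^{2} \left(-4\right)^{2}\right)^{2} = \left(-11 + 196 \cdot 16\right)^{2} = \left(-11 + 3136\right)^{2} = 3125^{2} = 9765625$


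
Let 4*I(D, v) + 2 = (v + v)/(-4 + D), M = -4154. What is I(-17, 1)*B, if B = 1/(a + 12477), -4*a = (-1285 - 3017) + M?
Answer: -11/306411 ≈ -3.5900e-5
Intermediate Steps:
a = 2114 (a = -((-1285 - 3017) - 4154)/4 = -(-4302 - 4154)/4 = -1/4*(-8456) = 2114)
B = 1/14591 (B = 1/(2114 + 12477) = 1/14591 ≈ 6.8535e-5)
I(D, v) = -1/2 + v/(2*(-4 + D)) (I(D, v) = -1/2 + ((v + v)/(-4 + D))/4 = -1/2 + ((2*v)/(-4 + D))/4 = -1/2 + (2*v/(-4 + D))/4 = -1/2 + v/(2*(-4 + D)))
I(-17, 1)*B = ((4 + 1 - 1*(-17))/(2*(-4 - 17)))*(1/14591) = ((1/2)*(4 + 1 + 17)/(-21))*(1/14591) = ((1/2)*(-1/21)*22)*(1/14591) = -11/21*1/14591 = -11/306411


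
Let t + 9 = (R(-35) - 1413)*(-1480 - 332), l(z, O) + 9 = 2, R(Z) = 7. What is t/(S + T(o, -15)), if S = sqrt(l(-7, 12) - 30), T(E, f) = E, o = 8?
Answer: 20381304/101 - 2547663*I*sqrt(37)/101 ≈ 2.018e+5 - 1.5343e+5*I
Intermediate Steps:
l(z, O) = -7 (l(z, O) = -9 + 2 = -7)
S = I*sqrt(37) (S = sqrt(-7 - 30) = sqrt(-37) = I*sqrt(37) ≈ 6.0828*I)
t = 2547663 (t = -9 + (7 - 1413)*(-1480 - 332) = -9 - 1406*(-1812) = -9 + 2547672 = 2547663)
t/(S + T(o, -15)) = 2547663/(I*sqrt(37) + 8) = 2547663/(8 + I*sqrt(37))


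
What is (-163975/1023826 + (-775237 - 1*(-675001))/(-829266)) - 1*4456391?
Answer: -630597225743504395/141504015286 ≈ -4.4564e+6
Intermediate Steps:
(-163975/1023826 + (-775237 - 1*(-675001))/(-829266)) - 1*4456391 = (-163975*1/1023826 + (-775237 + 675001)*(-1/829266)) - 4456391 = (-163975/1023826 - 100236*(-1/829266)) - 4456391 = (-163975/1023826 + 16706/138211) - 4456391 = -5559111569/141504015286 - 4456391 = -630597225743504395/141504015286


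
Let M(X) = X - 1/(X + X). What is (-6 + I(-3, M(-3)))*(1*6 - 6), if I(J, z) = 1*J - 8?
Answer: 0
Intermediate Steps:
M(X) = X - 1/(2*X)
I(J, z) = -8 + J (I(J, z) = J - 8 = -8 + J)
(-6 + I(-3, M(-3)))*(1*6 - 6) = (-6 + (-8 - 3))*(1*6 - 6) = (-6 - 11)*(6 - 6) = -17*0 = 0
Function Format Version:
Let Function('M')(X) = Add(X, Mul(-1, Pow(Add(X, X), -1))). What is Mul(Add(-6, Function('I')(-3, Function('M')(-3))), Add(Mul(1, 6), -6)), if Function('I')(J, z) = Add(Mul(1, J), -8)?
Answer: 0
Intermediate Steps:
Function('M')(X) = Add(X, Mul(Rational(-1, 2), Pow(X, -1))) (Function('M')(X) = Add(X, Mul(-1, Pow(Mul(2, X), -1))) = Add(X, Mul(-1, Mul(Rational(1, 2), Pow(X, -1)))) = Add(X, Mul(Rational(-1, 2), Pow(X, -1))))
Function('I')(J, z) = Add(-8, J) (Function('I')(J, z) = Add(J, -8) = Add(-8, J))
Mul(Add(-6, Function('I')(-3, Function('M')(-3))), Add(Mul(1, 6), -6)) = Mul(Add(-6, Add(-8, -3)), Add(Mul(1, 6), -6)) = Mul(Add(-6, -11), Add(6, -6)) = Mul(-17, 0) = 0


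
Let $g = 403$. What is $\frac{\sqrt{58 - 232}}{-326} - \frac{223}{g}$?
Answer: $- \frac{223}{403} - \frac{i \sqrt{174}}{326} \approx -0.55335 - 0.040463 i$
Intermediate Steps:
$\frac{\sqrt{58 - 232}}{-326} - \frac{223}{g} = \frac{\sqrt{58 - 232}}{-326} - \frac{223}{403} = \sqrt{-174} \left(- \frac{1}{326}\right) - \frac{223}{403} = i \sqrt{174} \left(- \frac{1}{326}\right) - \frac{223}{403} = - \frac{i \sqrt{174}}{326} - \frac{223}{403} = - \frac{223}{403} - \frac{i \sqrt{174}}{326}$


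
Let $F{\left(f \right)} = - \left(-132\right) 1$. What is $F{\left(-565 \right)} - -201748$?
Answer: $201880$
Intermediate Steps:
$F{\left(f \right)} = 132$ ($F{\left(f \right)} = \left(-1\right) \left(-132\right) = 132$)
$F{\left(-565 \right)} - -201748 = 132 - -201748 = 132 + 201748 = 201880$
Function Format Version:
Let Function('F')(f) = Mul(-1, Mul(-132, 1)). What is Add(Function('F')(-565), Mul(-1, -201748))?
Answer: 201880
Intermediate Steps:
Function('F')(f) = 132 (Function('F')(f) = Mul(-1, -132) = 132)
Add(Function('F')(-565), Mul(-1, -201748)) = Add(132, Mul(-1, -201748)) = Add(132, 201748) = 201880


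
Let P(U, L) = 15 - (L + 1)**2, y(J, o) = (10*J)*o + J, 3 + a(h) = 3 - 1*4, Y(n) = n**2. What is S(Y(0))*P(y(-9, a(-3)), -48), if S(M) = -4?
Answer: 8776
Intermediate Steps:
a(h) = -4 (a(h) = -3 + (3 - 1*4) = -3 + (3 - 4) = -3 - 1 = -4)
y(J, o) = J + 10*J*o (y(J, o) = 10*J*o + J = J + 10*J*o)
P(U, L) = 15 - (1 + L)**2
S(Y(0))*P(y(-9, a(-3)), -48) = -4*(15 - (1 - 48)**2) = -4*(15 - 1*(-47)**2) = -4*(15 - 1*2209) = -4*(15 - 2209) = -4*(-2194) = 8776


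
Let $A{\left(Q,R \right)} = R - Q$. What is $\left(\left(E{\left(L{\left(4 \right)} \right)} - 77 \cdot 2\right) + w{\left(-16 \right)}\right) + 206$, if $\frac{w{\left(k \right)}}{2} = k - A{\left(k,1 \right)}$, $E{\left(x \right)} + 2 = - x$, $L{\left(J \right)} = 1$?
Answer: $-17$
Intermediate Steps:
$E{\left(x \right)} = -2 - x$
$w{\left(k \right)} = -2 + 4 k$ ($w{\left(k \right)} = 2 \left(k - \left(1 - k\right)\right) = 2 \left(k + \left(-1 + k\right)\right) = 2 \left(-1 + 2 k\right) = -2 + 4 k$)
$\left(\left(E{\left(L{\left(4 \right)} \right)} - 77 \cdot 2\right) + w{\left(-16 \right)}\right) + 206 = \left(\left(\left(-2 - 1\right) - 77 \cdot 2\right) + \left(-2 + 4 \left(-16\right)\right)\right) + 206 = \left(\left(\left(-2 - 1\right) - 154\right) - 66\right) + 206 = \left(\left(-3 - 154\right) - 66\right) + 206 = \left(-157 - 66\right) + 206 = -223 + 206 = -17$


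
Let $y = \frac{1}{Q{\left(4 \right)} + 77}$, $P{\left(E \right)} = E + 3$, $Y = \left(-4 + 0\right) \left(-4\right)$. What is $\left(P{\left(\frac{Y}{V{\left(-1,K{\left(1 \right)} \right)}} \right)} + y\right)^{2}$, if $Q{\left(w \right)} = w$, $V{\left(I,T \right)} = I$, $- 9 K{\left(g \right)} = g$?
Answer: $\frac{1106704}{6561} \approx 168.68$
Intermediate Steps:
$K{\left(g \right)} = - \frac{g}{9}$
$Y = 16$ ($Y = \left(-4\right) \left(-4\right) = 16$)
$P{\left(E \right)} = 3 + E$
$y = \frac{1}{81}$ ($y = \frac{1}{4 + 77} = \frac{1}{81} \approx 0.012346$)
$\left(P{\left(\frac{Y}{V{\left(-1,K{\left(1 \right)} \right)}} \right)} + y\right)^{2} = \left(\left(3 + \frac{16}{-1}\right) + \frac{1}{81}\right)^{2} = \left(\left(3 + 16 \left(-1\right)\right) + \frac{1}{81}\right)^{2} = \left(\left(3 - 16\right) + \frac{1}{81}\right)^{2} = \left(-13 + \frac{1}{81}\right)^{2} = \left(- \frac{1052}{81}\right)^{2} = \frac{1106704}{6561}$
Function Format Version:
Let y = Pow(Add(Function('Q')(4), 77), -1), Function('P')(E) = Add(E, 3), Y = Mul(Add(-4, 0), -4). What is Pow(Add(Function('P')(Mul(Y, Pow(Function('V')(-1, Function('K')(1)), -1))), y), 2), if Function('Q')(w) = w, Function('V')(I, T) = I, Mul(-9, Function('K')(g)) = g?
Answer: Rational(1106704, 6561) ≈ 168.68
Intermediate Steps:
Function('K')(g) = Mul(Rational(-1, 9), g)
Y = 16 (Y = Mul(-4, -4) = 16)
Function('P')(E) = Add(3, E)
y = Rational(1, 81) (y = Pow(Add(4, 77), -1) = Pow(81, -1) = Rational(1, 81) ≈ 0.012346)
Pow(Add(Function('P')(Mul(Y, Pow(Function('V')(-1, Function('K')(1)), -1))), y), 2) = Pow(Add(Add(3, Mul(16, Pow(-1, -1))), Rational(1, 81)), 2) = Pow(Add(Add(3, Mul(16, -1)), Rational(1, 81)), 2) = Pow(Add(Add(3, -16), Rational(1, 81)), 2) = Pow(Add(-13, Rational(1, 81)), 2) = Pow(Rational(-1052, 81), 2) = Rational(1106704, 6561)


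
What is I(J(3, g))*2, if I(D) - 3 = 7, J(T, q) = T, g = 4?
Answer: 20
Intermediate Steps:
I(D) = 10 (I(D) = 3 + 7 = 10)
I(J(3, g))*2 = 10*2 = 20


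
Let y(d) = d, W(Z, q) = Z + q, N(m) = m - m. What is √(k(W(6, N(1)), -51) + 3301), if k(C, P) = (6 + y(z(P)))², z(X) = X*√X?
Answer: √(-129314 - 612*I*√51) ≈ 6.076 - 359.65*I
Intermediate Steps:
z(X) = X^(3/2)
N(m) = 0
k(C, P) = (6 + P^(3/2))²
√(k(W(6, N(1)), -51) + 3301) = √((6 + (-51)^(3/2))² + 3301) = √((6 - 51*I*√51)² + 3301) = √(3301 + (6 - 51*I*√51)²)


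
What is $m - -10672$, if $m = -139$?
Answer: $10533$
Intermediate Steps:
$m - -10672 = -139 - -10672 = -139 + 10672 = 10533$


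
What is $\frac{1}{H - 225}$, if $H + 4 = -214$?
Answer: $- \frac{1}{443} \approx -0.0022573$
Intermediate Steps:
$H = -218$ ($H = -4 - 214 = -218$)
$\frac{1}{H - 225} = \frac{1}{-218 - 225} = \frac{1}{-443} = - \frac{1}{443}$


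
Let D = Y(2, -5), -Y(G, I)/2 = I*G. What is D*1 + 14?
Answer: 34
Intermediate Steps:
Y(G, I) = -2*G*I (Y(G, I) = -2*I*G = -2*G*I)
D = 20 (D = -2*2*(-5) = 20)
D*1 + 14 = 20*1 + 14 = 20 + 14 = 34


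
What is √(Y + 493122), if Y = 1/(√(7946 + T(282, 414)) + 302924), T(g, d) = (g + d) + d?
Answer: √(64879732455330744531067345 - 5735183795*√566)/11470367590 ≈ 702.23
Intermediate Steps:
T(g, d) = g + 2*d (T(g, d) = (d + g) + d = g + 2*d)
Y = 1/(302924 + 4*√566) (Y = 1/(√(7946 + (282 + 2*414)) + 302924) = 1/(√(7946 + (282 + 828)) + 302924) = 1/(√(7946 + 1110) + 302924) = 1/(√9056 + 302924) = 1/(4*√566 + 302924) = 1/(302924 + 4*√566) ≈ 3.3001e-6)
√(Y + 493122) = √((75731/22940735180 - √566/22940735180) + 493122) = √(11312581213507691/22940735180 - √566/22940735180)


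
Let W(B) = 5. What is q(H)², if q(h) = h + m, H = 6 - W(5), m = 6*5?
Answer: 961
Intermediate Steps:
m = 30
H = 1 (H = 6 - 1*5 = 6 - 5 = 1)
q(h) = 30 + h (q(h) = h + 30 = 30 + h)
q(H)² = (30 + 1)² = 31² = 961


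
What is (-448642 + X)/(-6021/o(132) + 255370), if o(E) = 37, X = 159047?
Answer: -10715015/9442669 ≈ -1.1347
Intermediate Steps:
(-448642 + X)/(-6021/o(132) + 255370) = (-448642 + 159047)/(-6021/37 + 255370) = -289595/(-6021*1/37 + 255370) = -289595/(-6021/37 + 255370) = -289595/9442669/37 = -289595*37/9442669 = -10715015/9442669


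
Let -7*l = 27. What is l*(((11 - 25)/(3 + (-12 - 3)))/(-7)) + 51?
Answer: 723/14 ≈ 51.643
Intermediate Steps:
l = -27/7 (l = -⅐*27 = -27/7 ≈ -3.8571)
l*(((11 - 25)/(3 + (-12 - 3)))/(-7)) + 51 = -27*(11 - 25)/(3 + (-12 - 3))/(7*(-7)) + 51 = -27*(-14/(3 - 15))*(-1)/(7*7) + 51 = -27*(-14/(-12))*(-1)/(7*7) + 51 = -27*(-14*(-1/12))*(-1)/(7*7) + 51 = -9*(-1)/(2*7) + 51 = -27/7*(-⅙) + 51 = 9/14 + 51 = 723/14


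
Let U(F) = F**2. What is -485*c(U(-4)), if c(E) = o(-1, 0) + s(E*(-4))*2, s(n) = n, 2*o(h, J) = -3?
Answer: 125615/2 ≈ 62808.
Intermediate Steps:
o(h, J) = -3/2 (o(h, J) = (1/2)*(-3) = -3/2)
c(E) = -3/2 - 8*E (c(E) = -3/2 + (E*(-4))*2 = -3/2 - 4*E*2 = -3/2 - 8*E)
-485*c(U(-4)) = -485*(-3/2 - 8*(-4)**2) = -485*(-3/2 - 8*16) = -485*(-3/2 - 128) = -485*(-259/2) = 125615/2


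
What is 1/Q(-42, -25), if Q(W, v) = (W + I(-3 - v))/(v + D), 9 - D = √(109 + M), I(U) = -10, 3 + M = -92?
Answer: 4/13 + √14/52 ≈ 0.37965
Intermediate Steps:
M = -95 (M = -3 - 92 = -95)
D = 9 - √14 (D = 9 - √(109 - 95) = 9 - √14 ≈ 5.2583)
Q(W, v) = (-10 + W)/(9 + v - √14) (Q(W, v) = (W - 10)/(v + (9 - √14)) = (-10 + W)/(9 + v - √14))
1/Q(-42, -25) = 1/((-10 - 42)/(9 - 25 - √14)) = 1/(-52/(-16 - √14)) = 4/13 + √14/52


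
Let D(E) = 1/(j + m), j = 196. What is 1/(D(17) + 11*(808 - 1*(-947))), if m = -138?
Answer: 58/1119691 ≈ 5.1800e-5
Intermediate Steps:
D(E) = 1/58 (D(E) = 1/(196 - 138) = 1/58)
1/(D(17) + 11*(808 - 1*(-947))) = 1/(1/58 + 11*(808 - 1*(-947))) = 1/(1/58 + 11*(808 + 947)) = 1/(1/58 + 11*1755) = 1/(1/58 + 19305) = 1/(1119691/58) = 58/1119691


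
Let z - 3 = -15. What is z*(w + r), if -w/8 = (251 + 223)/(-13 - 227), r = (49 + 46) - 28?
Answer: -4968/5 ≈ -993.60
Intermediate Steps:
z = -12 (z = 3 - 15 = -12)
r = 67 (r = 95 - 28 = 67)
w = 79/5 (w = -8*(251 + 223)/(-13 - 227) = -3792/(-240) = -3792*(-1)/240 = -8*(-79/40) = 79/5 ≈ 15.800)
z*(w + r) = -12*(79/5 + 67) = -12*414/5 = -4968/5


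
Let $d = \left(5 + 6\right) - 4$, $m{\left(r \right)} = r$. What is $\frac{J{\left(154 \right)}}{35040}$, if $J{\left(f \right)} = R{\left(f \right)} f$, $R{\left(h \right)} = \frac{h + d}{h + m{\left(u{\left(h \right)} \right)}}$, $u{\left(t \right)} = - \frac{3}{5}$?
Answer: $\frac{12397}{2687568} \approx 0.0046127$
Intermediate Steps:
$u{\left(t \right)} = - \frac{3}{5}$ ($u{\left(t \right)} = \left(-3\right) \frac{1}{5} = - \frac{3}{5}$)
$d = 7$ ($d = 11 - 4 = 7$)
$R{\left(h \right)} = \frac{7 + h}{- \frac{3}{5} + h}$ ($R{\left(h \right)} = \frac{h + 7}{h - \frac{3}{5}} = \frac{7 + h}{- \frac{3}{5} + h}$)
$J{\left(f \right)} = \frac{5 f \left(7 + f\right)}{-3 + 5 f}$ ($J{\left(f \right)} = \frac{5 \left(7 + f\right)}{-3 + 5 f} f = \frac{5 f \left(7 + f\right)}{-3 + 5 f}$)
$\frac{J{\left(154 \right)}}{35040} = \frac{5 \cdot 154 \frac{1}{-3 + 5 \cdot 154} \left(7 + 154\right)}{35040} = 5 \cdot 154 \frac{1}{-3 + 770} \cdot 161 \cdot \frac{1}{35040} = 5 \cdot 154 \cdot \frac{1}{767} \cdot 161 \cdot \frac{1}{35040} = \frac{123970}{767} \cdot \frac{1}{35040} = \frac{12397}{2687568}$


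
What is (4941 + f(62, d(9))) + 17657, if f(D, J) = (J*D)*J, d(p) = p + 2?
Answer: 30100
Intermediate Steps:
d(p) = 2 + p
f(D, J) = D*J² (f(D, J) = (D*J)*J = D*J²)
(4941 + f(62, d(9))) + 17657 = (4941 + 62*(2 + 9)²) + 17657 = (4941 + 62*11²) + 17657 = (4941 + 62*121) + 17657 = (4941 + 7502) + 17657 = 12443 + 17657 = 30100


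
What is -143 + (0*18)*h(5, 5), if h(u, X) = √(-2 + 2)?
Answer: -143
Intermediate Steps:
h(u, X) = 0 (h(u, X) = √0 = 0)
-143 + (0*18)*h(5, 5) = -143 + (0*18)*0 = -143 + 0*0 = -143 + 0 = -143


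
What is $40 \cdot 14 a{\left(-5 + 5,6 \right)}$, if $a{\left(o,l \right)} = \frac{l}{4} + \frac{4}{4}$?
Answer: $1400$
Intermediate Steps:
$a{\left(o,l \right)} = 1 + \frac{l}{4}$ ($a{\left(o,l \right)} = l \frac{1}{4} + 4 \cdot \frac{1}{4} = \frac{l}{4} + 1 = 1 + \frac{l}{4}$)
$40 \cdot 14 a{\left(-5 + 5,6 \right)} = 40 \cdot 14 \left(1 + \frac{1}{4} \cdot 6\right) = 560 \left(1 + \frac{3}{2}\right) = 560 \cdot \frac{5}{2} = 1400$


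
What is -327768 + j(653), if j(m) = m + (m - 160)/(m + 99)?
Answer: -245989987/752 ≈ -3.2711e+5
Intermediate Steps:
j(m) = m + (-160 + m)/(99 + m)
-327768 + j(653) = -327768 + (-160 + 653² + 100*653)/(99 + 653) = -327768 + (-160 + 426409 + 65300)/752 = -327768 + (1/752)*491549 = -327768 + 491549/752 = -245989987/752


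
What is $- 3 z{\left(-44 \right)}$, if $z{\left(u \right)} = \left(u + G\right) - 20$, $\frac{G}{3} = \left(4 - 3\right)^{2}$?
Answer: $183$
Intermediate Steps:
$G = 3$ ($G = 3 \left(4 - 3\right)^{2} = 3 \cdot 1^{2} = 3 \cdot 1 = 3$)
$z{\left(u \right)} = -17 + u$ ($z{\left(u \right)} = \left(u + 3\right) - 20 = \left(3 + u\right) - 20 = -17 + u$)
$- 3 z{\left(-44 \right)} = - 3 \left(-17 - 44\right) = \left(-3\right) \left(-61\right) = 183$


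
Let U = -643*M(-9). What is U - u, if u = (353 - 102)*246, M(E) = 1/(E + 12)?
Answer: -185881/3 ≈ -61960.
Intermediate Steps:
M(E) = 1/(12 + E)
u = 61746 (u = 251*246 = 61746)
U = -643/3 (U = -643/(12 - 9) = -643/3 ≈ -214.33)
U - u = -643/3 - 1*61746 = -643/3 - 61746 = -185881/3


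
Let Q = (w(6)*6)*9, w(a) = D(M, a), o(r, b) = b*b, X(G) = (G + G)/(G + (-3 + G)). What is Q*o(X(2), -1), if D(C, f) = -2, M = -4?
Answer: -108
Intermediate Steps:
X(G) = 2*G/(-3 + 2*G) (X(G) = (2*G)/(-3 + 2*G) = 2*G/(-3 + 2*G))
o(r, b) = b²
w(a) = -2
Q = -108 (Q = -2*6*9 = -12*9 = -108)
Q*o(X(2), -1) = -108*(-1)² = -108*1 = -108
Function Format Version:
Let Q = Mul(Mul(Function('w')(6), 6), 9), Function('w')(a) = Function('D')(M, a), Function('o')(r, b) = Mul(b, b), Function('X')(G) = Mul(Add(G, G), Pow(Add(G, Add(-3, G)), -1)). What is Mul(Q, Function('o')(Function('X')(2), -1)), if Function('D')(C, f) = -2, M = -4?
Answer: -108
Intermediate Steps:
Function('X')(G) = Mul(2, G, Pow(Add(-3, Mul(2, G)), -1)) (Function('X')(G) = Mul(Mul(2, G), Pow(Add(-3, Mul(2, G)), -1)) = Mul(2, G, Pow(Add(-3, Mul(2, G)), -1)))
Function('o')(r, b) = Pow(b, 2)
Function('w')(a) = -2
Q = -108 (Q = Mul(Mul(-2, 6), 9) = Mul(-12, 9) = -108)
Mul(Q, Function('o')(Function('X')(2), -1)) = Mul(-108, Pow(-1, 2)) = Mul(-108, 1) = -108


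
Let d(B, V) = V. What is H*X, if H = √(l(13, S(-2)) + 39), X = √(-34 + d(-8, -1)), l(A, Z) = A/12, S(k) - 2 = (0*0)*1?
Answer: I*√50505/6 ≈ 37.456*I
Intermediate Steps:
S(k) = 2 (S(k) = 2 + (0*0)*1 = 2 + 0*1 = 2 + 0 = 2)
l(A, Z) = A/12 (l(A, Z) = A*(1/12) = A/12)
X = I*√35 (X = √(-34 - 1) = √(-35) = I*√35 ≈ 5.9161*I)
H = √1443/6 (H = √((1/12)*13 + 39) = √(13/12 + 39) = √(481/12) = √1443/6 ≈ 6.3311)
H*X = (√1443/6)*(I*√35) = I*√50505/6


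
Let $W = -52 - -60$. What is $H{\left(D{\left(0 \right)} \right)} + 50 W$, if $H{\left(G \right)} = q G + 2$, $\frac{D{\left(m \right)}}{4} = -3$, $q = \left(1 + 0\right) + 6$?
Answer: $318$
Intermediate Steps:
$q = 7$ ($q = 1 + 6 = 7$)
$D{\left(m \right)} = -12$ ($D{\left(m \right)} = 4 \left(-3\right) = -12$)
$H{\left(G \right)} = 2 + 7 G$ ($H{\left(G \right)} = 7 G + 2 = 2 + 7 G$)
$W = 8$ ($W = -52 + 60 = 8$)
$H{\left(D{\left(0 \right)} \right)} + 50 W = \left(2 + 7 \left(-12\right)\right) + 50 \cdot 8 = \left(2 - 84\right) + 400 = -82 + 400 = 318$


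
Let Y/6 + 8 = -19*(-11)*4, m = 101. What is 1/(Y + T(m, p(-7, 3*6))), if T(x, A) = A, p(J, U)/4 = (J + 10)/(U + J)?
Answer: 11/54660 ≈ 0.00020124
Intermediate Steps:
p(J, U) = 4*(10 + J)/(J + U) (p(J, U) = 4*((J + 10)/(U + J)) = 4*((10 + J)/(J + U)) = 4*(10 + J)/(J + U))
Y = 4968 (Y = -48 + 6*(-19*(-11)*4) = -48 + 6*(209*4) = -48 + 6*836 = -48 + 5016 = 4968)
1/(Y + T(m, p(-7, 3*6))) = 1/(4968 + 4*(10 - 7)/(-7 + 3*6)) = 1/(4968 + 4*3/(-7 + 18)) = 1/(4968 + 4*3/11) = 1/(4968 + 4*(1/11)*3) = 1/(4968 + 12/11) = 1/(54660/11) = 11/54660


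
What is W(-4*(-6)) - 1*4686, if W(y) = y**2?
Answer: -4110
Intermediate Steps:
W(-4*(-6)) - 1*4686 = (-4*(-6))**2 - 1*4686 = 24**2 - 4686 = 576 - 4686 = -4110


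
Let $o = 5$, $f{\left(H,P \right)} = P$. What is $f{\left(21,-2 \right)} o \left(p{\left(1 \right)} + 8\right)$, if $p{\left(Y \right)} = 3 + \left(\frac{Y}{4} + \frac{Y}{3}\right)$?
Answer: $- \frac{695}{6} \approx -115.83$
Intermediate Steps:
$p{\left(Y \right)} = 3 + \frac{7 Y}{12}$ ($p{\left(Y \right)} = 3 + \left(Y \frac{1}{4} + Y \frac{1}{3}\right) = 3 + \left(\frac{Y}{4} + \frac{Y}{3}\right) = 3 + \frac{7 Y}{12}$)
$f{\left(21,-2 \right)} o \left(p{\left(1 \right)} + 8\right) = - 2 \cdot 5 \left(\left(3 + \frac{7}{12} \cdot 1\right) + 8\right) = - 2 \cdot 5 \left(\left(3 + \frac{7}{12}\right) + 8\right) = - 2 \cdot 5 \left(\frac{43}{12} + 8\right) = - 2 \cdot 5 \cdot \frac{139}{12} = \left(-2\right) \frac{695}{12} = - \frac{695}{6}$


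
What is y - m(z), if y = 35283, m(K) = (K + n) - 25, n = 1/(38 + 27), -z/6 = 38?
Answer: 2309839/65 ≈ 35536.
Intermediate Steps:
z = -228 (z = -6*38 = -228)
n = 1/65 ≈ 0.015385
m(K) = -1624/65 + K (m(K) = (K + 1/65) - 25 = (1/65 + K) - 25 = -1624/65 + K)
y - m(z) = 35283 - (-1624/65 - 228) = 35283 - 1*(-16444/65) = 35283 + 16444/65 = 2309839/65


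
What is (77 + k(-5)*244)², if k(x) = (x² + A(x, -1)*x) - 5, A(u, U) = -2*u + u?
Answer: 1306449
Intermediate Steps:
A(u, U) = -u
k(x) = -5 (k(x) = (x² + (-x)*x) - 5 = (x² - x²) - 5 = 0 - 5 = -5)
(77 + k(-5)*244)² = (77 - 5*244)² = (77 - 1220)² = (-1143)² = 1306449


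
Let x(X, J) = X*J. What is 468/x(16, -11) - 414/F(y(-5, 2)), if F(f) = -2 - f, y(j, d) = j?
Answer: -6189/44 ≈ -140.66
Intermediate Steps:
x(X, J) = J*X
468/x(16, -11) - 414/F(y(-5, 2)) = 468/((-11*16)) - 414/(-2 - 1*(-5)) = 468/(-176) - 414/(-2 + 5) = 468*(-1/176) - 414/3 = -117/44 - 414*⅓ = -117/44 - 138 = -6189/44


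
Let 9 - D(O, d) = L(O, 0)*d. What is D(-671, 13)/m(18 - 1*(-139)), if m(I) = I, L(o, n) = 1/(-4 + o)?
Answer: 6088/105975 ≈ 0.057447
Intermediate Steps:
D(O, d) = 9 - d/(-4 + O)
D(-671, 13)/m(18 - 1*(-139)) = ((-36 - 1*13 + 9*(-671))/(-4 - 671))/(18 - 1*(-139)) = ((-36 - 13 - 6039)/(-675))/(18 + 139) = -1/675*(-6088)/157 = (6088/675)*(1/157) = 6088/105975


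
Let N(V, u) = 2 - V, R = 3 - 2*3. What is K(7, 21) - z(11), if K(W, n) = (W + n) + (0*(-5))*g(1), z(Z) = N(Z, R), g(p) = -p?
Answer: 37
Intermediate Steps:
R = -3 (R = 3 - 6 = -3)
z(Z) = 2 - Z
K(W, n) = W + n (K(W, n) = (W + n) + (0*(-5))*(-1*1) = (W + n) + 0*(-1) = (W + n) + 0 = W + n)
K(7, 21) - z(11) = (7 + 21) - (2 - 1*11) = 28 - (2 - 11) = 28 - 1*(-9) = 28 + 9 = 37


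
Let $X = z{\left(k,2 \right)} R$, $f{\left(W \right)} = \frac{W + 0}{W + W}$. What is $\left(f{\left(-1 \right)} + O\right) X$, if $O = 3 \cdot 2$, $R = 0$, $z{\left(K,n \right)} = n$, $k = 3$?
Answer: $0$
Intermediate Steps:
$f{\left(W \right)} = \frac{1}{2}$ ($f{\left(W \right)} = \frac{W}{2 W} = W \frac{1}{2 W} = \frac{1}{2}$)
$O = 6$
$X = 0$ ($X = 2 \cdot 0 = 0$)
$\left(f{\left(-1 \right)} + O\right) X = \left(\frac{1}{2} + 6\right) 0 = \frac{13}{2} \cdot 0 = 0$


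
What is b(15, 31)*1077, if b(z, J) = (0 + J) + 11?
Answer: 45234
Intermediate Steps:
b(z, J) = 11 + J (b(z, J) = J + 11 = 11 + J)
b(15, 31)*1077 = (11 + 31)*1077 = 42*1077 = 45234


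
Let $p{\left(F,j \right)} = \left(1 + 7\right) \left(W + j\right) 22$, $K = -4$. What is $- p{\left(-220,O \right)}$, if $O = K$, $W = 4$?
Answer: $0$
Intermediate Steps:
$O = -4$
$p{\left(F,j \right)} = 704 + 176 j$ ($p{\left(F,j \right)} = \left(1 + 7\right) \left(4 + j\right) 22 = 8 \left(4 + j\right) 22 = \left(32 + 8 j\right) 22 = 704 + 176 j$)
$- p{\left(-220,O \right)} = - (704 + 176 \left(-4\right)) = - (704 - 704) = \left(-1\right) 0 = 0$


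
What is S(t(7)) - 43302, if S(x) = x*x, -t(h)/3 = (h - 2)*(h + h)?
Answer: 798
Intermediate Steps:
t(h) = -6*h*(-2 + h) (t(h) = -3*(h - 2)*(h + h) = -3*(-2 + h)*2*h = -6*h*(-2 + h))
S(x) = x**2
S(t(7)) - 43302 = (6*7*(2 - 1*7))**2 - 43302 = (6*7*(2 - 7))**2 - 43302 = (6*7*(-5))**2 - 43302 = (-210)**2 - 43302 = 44100 - 43302 = 798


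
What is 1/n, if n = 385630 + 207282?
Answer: 1/592912 ≈ 1.6866e-6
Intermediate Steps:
n = 592912
1/n = 1/592912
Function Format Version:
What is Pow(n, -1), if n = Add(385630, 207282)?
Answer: Rational(1, 592912) ≈ 1.6866e-6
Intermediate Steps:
n = 592912
Pow(n, -1) = Pow(592912, -1) = Rational(1, 592912)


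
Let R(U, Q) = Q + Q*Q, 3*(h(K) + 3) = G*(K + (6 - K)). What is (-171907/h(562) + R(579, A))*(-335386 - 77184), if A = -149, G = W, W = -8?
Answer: -243785550150/19 ≈ -1.2831e+10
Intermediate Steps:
G = -8
h(K) = -19 (h(K) = -3 + (-8*(K + (6 - K)))/3 = -3 + (-8*6)/3 = -3 + (1/3)*(-48) = -3 - 16 = -19)
R(U, Q) = Q + Q**2
(-171907/h(562) + R(579, A))*(-335386 - 77184) = (-171907/(-19) - 149*(1 - 149))*(-335386 - 77184) = (-171907*(-1/19) - 149*(-148))*(-412570) = (171907/19 + 22052)*(-412570) = (590895/19)*(-412570) = -243785550150/19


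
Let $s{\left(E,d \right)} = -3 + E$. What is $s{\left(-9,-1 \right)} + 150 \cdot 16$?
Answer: $2388$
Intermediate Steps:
$s{\left(-9,-1 \right)} + 150 \cdot 16 = \left(-3 - 9\right) + 150 \cdot 16 = -12 + 2400 = 2388$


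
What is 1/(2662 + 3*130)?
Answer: 1/3052 ≈ 0.00032765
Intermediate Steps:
1/(2662 + 3*130) = 1/(2662 + 390) = 1/3052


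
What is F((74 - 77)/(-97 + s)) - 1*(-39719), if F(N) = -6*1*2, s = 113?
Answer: 39707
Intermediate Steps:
F(N) = -12 (F(N) = -6*2 = -12)
F((74 - 77)/(-97 + s)) - 1*(-39719) = -12 - 1*(-39719) = -12 + 39719 = 39707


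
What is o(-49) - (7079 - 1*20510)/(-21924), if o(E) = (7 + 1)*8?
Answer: 463235/7308 ≈ 63.387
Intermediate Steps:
o(E) = 64 (o(E) = 8*8 = 64)
o(-49) - (7079 - 1*20510)/(-21924) = 64 - (7079 - 1*20510)/(-21924) = 64 - (7079 - 20510)*(-1)/21924 = 64 - (-13431)*(-1)/21924 = 64 - 1*4477/7308 = 64 - 4477/7308 = 463235/7308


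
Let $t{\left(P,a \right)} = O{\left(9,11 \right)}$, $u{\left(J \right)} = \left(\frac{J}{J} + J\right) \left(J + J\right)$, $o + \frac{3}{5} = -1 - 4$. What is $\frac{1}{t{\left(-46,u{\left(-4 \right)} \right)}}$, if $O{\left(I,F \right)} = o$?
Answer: $- \frac{5}{28} \approx -0.17857$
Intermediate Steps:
$o = - \frac{28}{5}$ ($o = - \frac{3}{5} - 5 = - \frac{28}{5} \approx -5.6$)
$O{\left(I,F \right)} = - \frac{28}{5}$
$u{\left(J \right)} = 2 J \left(1 + J\right)$ ($u{\left(J \right)} = \left(1 + J\right) 2 J = 2 J \left(1 + J\right)$)
$t{\left(P,a \right)} = - \frac{28}{5}$
$\frac{1}{t{\left(-46,u{\left(-4 \right)} \right)}} = \frac{1}{- \frac{28}{5}} = - \frac{5}{28}$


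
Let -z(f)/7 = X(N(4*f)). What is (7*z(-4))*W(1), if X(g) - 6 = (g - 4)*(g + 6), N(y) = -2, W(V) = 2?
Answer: 1764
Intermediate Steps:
X(g) = 6 + (-4 + g)*(6 + g) (X(g) = 6 + (g - 4)*(g + 6) = 6 + (-4 + g)*(6 + g))
z(f) = 126 (z(f) = -7*(-18 + (-2)² + 2*(-2)) = -7*(-18 + 4 - 4) = -7*(-18) = 126)
(7*z(-4))*W(1) = (7*126)*2 = 882*2 = 1764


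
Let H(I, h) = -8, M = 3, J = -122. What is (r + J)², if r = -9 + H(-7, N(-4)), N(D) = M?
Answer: 19321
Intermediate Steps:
N(D) = 3
r = -17 (r = -9 - 8 = -17)
(r + J)² = (-17 - 122)² = (-139)² = 19321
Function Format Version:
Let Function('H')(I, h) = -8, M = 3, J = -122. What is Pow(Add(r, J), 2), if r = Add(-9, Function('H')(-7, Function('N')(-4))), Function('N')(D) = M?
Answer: 19321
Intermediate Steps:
Function('N')(D) = 3
r = -17 (r = Add(-9, -8) = -17)
Pow(Add(r, J), 2) = Pow(Add(-17, -122), 2) = Pow(-139, 2) = 19321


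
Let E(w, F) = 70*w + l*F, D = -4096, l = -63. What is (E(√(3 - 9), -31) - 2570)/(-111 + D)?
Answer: 617/4207 - 10*I*√6/601 ≈ 0.14666 - 0.040757*I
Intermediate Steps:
E(w, F) = -63*F + 70*w (E(w, F) = 70*w - 63*F = -63*F + 70*w)
(E(√(3 - 9), -31) - 2570)/(-111 + D) = ((-63*(-31) + 70*√(3 - 9)) - 2570)/(-111 - 4096) = ((1953 + 70*√(-6)) - 2570)/(-4207) = ((1953 + 70*(I*√6)) - 2570)*(-1/4207) = ((1953 + 70*I*√6) - 2570)*(-1/4207) = (-617 + 70*I*√6)*(-1/4207) = 617/4207 - 10*I*√6/601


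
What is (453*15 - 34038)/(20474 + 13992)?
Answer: -27243/34466 ≈ -0.79043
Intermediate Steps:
(453*15 - 34038)/(20474 + 13992) = (6795 - 34038)/34466 = -27243*1/34466 = -27243/34466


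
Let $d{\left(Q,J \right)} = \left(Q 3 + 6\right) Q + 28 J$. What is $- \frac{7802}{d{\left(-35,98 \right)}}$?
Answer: $- \frac{7802}{6209} \approx -1.2566$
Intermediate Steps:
$d{\left(Q,J \right)} = 28 J + Q \left(6 + 3 Q\right)$ ($d{\left(Q,J \right)} = \left(3 Q + 6\right) Q + 28 J = \left(6 + 3 Q\right) Q + 28 J = Q \left(6 + 3 Q\right) + 28 J = 28 J + Q \left(6 + 3 Q\right)$)
$- \frac{7802}{d{\left(-35,98 \right)}} = - \frac{7802}{3 \left(-35\right)^{2} + 6 \left(-35\right) + 28 \cdot 98} = - \frac{7802}{3 \cdot 1225 - 210 + 2744} = - \frac{7802}{3675 - 210 + 2744} = - \frac{7802}{6209}$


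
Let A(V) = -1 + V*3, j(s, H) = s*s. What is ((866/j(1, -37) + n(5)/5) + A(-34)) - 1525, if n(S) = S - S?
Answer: -762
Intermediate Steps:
n(S) = 0
j(s, H) = s²
A(V) = -1 + 3*V
((866/j(1, -37) + n(5)/5) + A(-34)) - 1525 = ((866/(1²) + 0/5) + (-1 + 3*(-34))) - 1525 = ((866/1 + 0*(⅕)) + (-1 - 102)) - 1525 = ((866*1 + 0) - 103) - 1525 = ((866 + 0) - 103) - 1525 = (866 - 103) - 1525 = 763 - 1525 = -762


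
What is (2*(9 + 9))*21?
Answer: 756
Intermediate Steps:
(2*(9 + 9))*21 = (2*18)*21 = 36*21 = 756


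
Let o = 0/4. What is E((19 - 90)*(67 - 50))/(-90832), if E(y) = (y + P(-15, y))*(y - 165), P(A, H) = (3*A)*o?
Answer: -59143/3244 ≈ -18.232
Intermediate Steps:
o = 0 (o = 0*(1/4) = 0)
P(A, H) = 0 (P(A, H) = (3*A)*0 = 0)
E(y) = y*(-165 + y) (E(y) = (y + 0)*(y - 165) = y*(-165 + y))
E((19 - 90)*(67 - 50))/(-90832) = (((19 - 90)*(67 - 50))*(-165 + (19 - 90)*(67 - 50)))/(-90832) = ((-71*17)*(-165 - 71*17))*(-1/90832) = -1207*(-165 - 1207)*(-1/90832) = -1207*(-1372)*(-1/90832) = 1656004*(-1/90832) = -59143/3244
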